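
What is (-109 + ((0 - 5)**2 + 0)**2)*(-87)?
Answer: -44892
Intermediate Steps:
(-109 + ((0 - 5)**2 + 0)**2)*(-87) = (-109 + ((-5)**2 + 0)**2)*(-87) = (-109 + (25 + 0)**2)*(-87) = (-109 + 25**2)*(-87) = (-109 + 625)*(-87) = 516*(-87) = -44892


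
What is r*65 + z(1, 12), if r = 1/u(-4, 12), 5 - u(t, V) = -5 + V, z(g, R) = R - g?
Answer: -43/2 ≈ -21.500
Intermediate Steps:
u(t, V) = 10 - V (u(t, V) = 5 - (-5 + V) = 5 + (5 - V) = 10 - V)
r = -½ (r = 1/(10 - 1*12) = 1/(10 - 12) = 1/(-2) = -½ ≈ -0.50000)
r*65 + z(1, 12) = -½*65 + (12 - 1*1) = -65/2 + (12 - 1) = -65/2 + 11 = -43/2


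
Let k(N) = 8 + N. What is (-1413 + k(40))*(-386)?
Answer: 526890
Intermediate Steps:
(-1413 + k(40))*(-386) = (-1413 + (8 + 40))*(-386) = (-1413 + 48)*(-386) = -1365*(-386) = 526890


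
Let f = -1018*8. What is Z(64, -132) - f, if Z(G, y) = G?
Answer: 8208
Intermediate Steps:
f = -8144
Z(64, -132) - f = 64 - 1*(-8144) = 64 + 8144 = 8208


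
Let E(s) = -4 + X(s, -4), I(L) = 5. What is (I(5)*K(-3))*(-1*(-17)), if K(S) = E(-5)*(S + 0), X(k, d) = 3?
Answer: 255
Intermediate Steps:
E(s) = -1 (E(s) = -4 + 3 = -1)
K(S) = -S (K(S) = -(S + 0) = -S)
(I(5)*K(-3))*(-1*(-17)) = (5*(-1*(-3)))*(-1*(-17)) = (5*3)*17 = 15*17 = 255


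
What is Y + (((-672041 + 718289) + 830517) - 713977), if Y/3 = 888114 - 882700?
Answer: 179030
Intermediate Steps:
Y = 16242 (Y = 3*(888114 - 882700) = 3*5414 = 16242)
Y + (((-672041 + 718289) + 830517) - 713977) = 16242 + (((-672041 + 718289) + 830517) - 713977) = 16242 + ((46248 + 830517) - 713977) = 16242 + (876765 - 713977) = 16242 + 162788 = 179030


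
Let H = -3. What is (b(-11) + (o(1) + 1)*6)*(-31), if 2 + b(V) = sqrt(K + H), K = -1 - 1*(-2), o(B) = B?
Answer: -310 - 31*I*sqrt(2) ≈ -310.0 - 43.841*I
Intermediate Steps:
K = 1 (K = -1 + 2 = 1)
b(V) = -2 + I*sqrt(2) (b(V) = -2 + sqrt(1 - 3) = -2 + sqrt(-2) = -2 + I*sqrt(2))
(b(-11) + (o(1) + 1)*6)*(-31) = ((-2 + I*sqrt(2)) + (1 + 1)*6)*(-31) = ((-2 + I*sqrt(2)) + 2*6)*(-31) = ((-2 + I*sqrt(2)) + 12)*(-31) = (10 + I*sqrt(2))*(-31) = -310 - 31*I*sqrt(2)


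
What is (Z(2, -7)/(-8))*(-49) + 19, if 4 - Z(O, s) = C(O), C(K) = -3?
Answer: 495/8 ≈ 61.875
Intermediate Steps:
Z(O, s) = 7 (Z(O, s) = 4 - 1*(-3) = 4 + 3 = 7)
(Z(2, -7)/(-8))*(-49) + 19 = (7/(-8))*(-49) + 19 = (7*(-⅛))*(-49) + 19 = -7/8*(-49) + 19 = 343/8 + 19 = 495/8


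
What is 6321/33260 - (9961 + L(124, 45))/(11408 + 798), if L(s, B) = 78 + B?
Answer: -129119857/202985780 ≈ -0.63610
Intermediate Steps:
6321/33260 - (9961 + L(124, 45))/(11408 + 798) = 6321/33260 - (9961 + (78 + 45))/(11408 + 798) = 6321*(1/33260) - (9961 + 123)/12206 = 6321/33260 - 10084/12206 = 6321/33260 - 1*5042/6103 = 6321/33260 - 5042/6103 = -129119857/202985780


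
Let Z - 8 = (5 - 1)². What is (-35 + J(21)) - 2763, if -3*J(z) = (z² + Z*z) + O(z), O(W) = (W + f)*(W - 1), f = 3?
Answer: -3273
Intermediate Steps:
Z = 24 (Z = 8 + (5 - 1)² = 8 + 4² = 8 + 16 = 24)
O(W) = (-1 + W)*(3 + W) (O(W) = (W + 3)*(W - 1) = (3 + W)*(-1 + W) = (-1 + W)*(3 + W))
J(z) = 1 - 26*z/3 - 2*z²/3 (J(z) = -((z² + 24*z) + (-3 + z² + 2*z))/3 = -(-3 + 2*z² + 26*z)/3 = 1 - 26*z/3 - 2*z²/3)
(-35 + J(21)) - 2763 = (-35 + (1 - 26/3*21 - ⅔*21²)) - 2763 = (-35 + (1 - 182 - ⅔*441)) - 2763 = (-35 + (1 - 182 - 294)) - 2763 = (-35 - 475) - 2763 = -510 - 2763 = -3273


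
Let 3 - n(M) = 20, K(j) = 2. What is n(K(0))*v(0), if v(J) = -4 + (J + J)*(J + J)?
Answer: 68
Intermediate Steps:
v(J) = -4 + 4*J² (v(J) = -4 + (2*J)*(2*J) = -4 + 4*J²)
n(M) = -17 (n(M) = 3 - 1*20 = 3 - 20 = -17)
n(K(0))*v(0) = -17*(-4 + 4*0²) = -17*(-4 + 4*0) = -17*(-4 + 0) = -17*(-4) = 68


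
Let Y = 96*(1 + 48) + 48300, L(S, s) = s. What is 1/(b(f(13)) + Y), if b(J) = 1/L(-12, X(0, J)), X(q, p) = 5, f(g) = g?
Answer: 5/265021 ≈ 1.8866e-5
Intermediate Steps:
b(J) = 1/5
Y = 53004 (Y = 96*49 + 48300 = 4704 + 48300 = 53004)
1/(b(f(13)) + Y) = 1/(1/5 + 53004) = 1/(265021/5) = 5/265021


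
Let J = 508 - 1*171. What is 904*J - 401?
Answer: 304247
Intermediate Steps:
J = 337 (J = 508 - 171 = 337)
904*J - 401 = 904*337 - 401 = 304648 - 401 = 304247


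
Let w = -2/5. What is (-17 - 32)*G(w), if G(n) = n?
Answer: 98/5 ≈ 19.600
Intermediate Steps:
w = -2/5 (w = -2*1/5 = -2/5 ≈ -0.40000)
(-17 - 32)*G(w) = (-17 - 32)*(-2/5) = -49*(-2/5) = 98/5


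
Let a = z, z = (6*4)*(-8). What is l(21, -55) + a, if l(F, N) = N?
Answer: -247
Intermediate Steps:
z = -192 (z = 24*(-8) = -192)
a = -192
l(21, -55) + a = -55 - 192 = -247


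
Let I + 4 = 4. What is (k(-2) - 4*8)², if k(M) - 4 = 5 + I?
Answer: 529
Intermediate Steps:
I = 0 (I = -4 + 4 = 0)
k(M) = 9 (k(M) = 4 + (5 + 0) = 4 + 5 = 9)
(k(-2) - 4*8)² = (9 - 4*8)² = (9 - 32)² = (-23)² = 529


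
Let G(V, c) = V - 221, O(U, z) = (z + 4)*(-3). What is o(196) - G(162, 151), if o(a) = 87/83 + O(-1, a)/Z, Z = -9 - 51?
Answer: 5814/83 ≈ 70.048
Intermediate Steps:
Z = -60
O(U, z) = -12 - 3*z (O(U, z) = (4 + z)*(-3) = -12 - 3*z)
G(V, c) = -221 + V
o(a) = 518/415 + a/20 (o(a) = 87/83 + (-12 - 3*a)/(-60) = 87*(1/83) + (-12 - 3*a)*(-1/60) = 87/83 + (1/5 + a/20) = 518/415 + a/20)
o(196) - G(162, 151) = (518/415 + (1/20)*196) - (-221 + 162) = (518/415 + 49/5) - 1*(-59) = 917/83 + 59 = 5814/83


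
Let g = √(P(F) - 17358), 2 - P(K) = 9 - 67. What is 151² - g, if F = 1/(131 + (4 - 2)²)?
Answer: 22801 - 93*I*√2 ≈ 22801.0 - 131.52*I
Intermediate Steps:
F = 1/135 (F = 1/(131 + 2²) = 1/(131 + 4) = 1/135 ≈ 0.0074074)
P(K) = 60 (P(K) = 2 - (9 - 67) = 2 - 1*(-58) = 2 + 58 = 60)
g = 93*I*√2 (g = √(60 - 17358) = √(-17298) = 93*I*√2 ≈ 131.52*I)
151² - g = 151² - 93*I*√2 = 22801 - 93*I*√2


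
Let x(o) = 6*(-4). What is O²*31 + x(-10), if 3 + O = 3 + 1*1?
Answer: 7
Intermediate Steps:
O = 1 (O = -3 + (3 + 1*1) = -3 + (3 + 1) = -3 + 4 = 1)
x(o) = -24
O²*31 + x(-10) = 1²*31 - 24 = 1*31 - 24 = 31 - 24 = 7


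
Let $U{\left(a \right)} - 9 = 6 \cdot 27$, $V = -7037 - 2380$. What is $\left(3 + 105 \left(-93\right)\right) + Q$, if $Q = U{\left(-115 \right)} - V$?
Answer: $-174$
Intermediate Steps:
$V = -9417$ ($V = -7037 - 2380 = -9417$)
$U{\left(a \right)} = 171$ ($U{\left(a \right)} = 9 + 6 \cdot 27 = 9 + 162 = 171$)
$Q = 9588$ ($Q = 171 - -9417 = 171 + 9417 = 9588$)
$\left(3 + 105 \left(-93\right)\right) + Q = \left(3 + 105 \left(-93\right)\right) + 9588 = \left(3 - 9765\right) + 9588 = -9762 + 9588 = -174$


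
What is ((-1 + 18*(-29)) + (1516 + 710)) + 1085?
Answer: 2788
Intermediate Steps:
((-1 + 18*(-29)) + (1516 + 710)) + 1085 = ((-1 - 522) + 2226) + 1085 = (-523 + 2226) + 1085 = 1703 + 1085 = 2788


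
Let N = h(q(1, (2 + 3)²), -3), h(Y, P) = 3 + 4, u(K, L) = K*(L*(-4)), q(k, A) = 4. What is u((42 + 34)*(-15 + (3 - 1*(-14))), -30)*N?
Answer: 127680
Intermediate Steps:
u(K, L) = -4*K*L (u(K, L) = K*(-4*L) = -4*K*L)
h(Y, P) = 7
N = 7
u((42 + 34)*(-15 + (3 - 1*(-14))), -30)*N = -4*(42 + 34)*(-15 + (3 - 1*(-14)))*(-30)*7 = -4*76*(-15 + (3 + 14))*(-30)*7 = -4*76*(-15 + 17)*(-30)*7 = -4*76*2*(-30)*7 = -4*152*(-30)*7 = 18240*7 = 127680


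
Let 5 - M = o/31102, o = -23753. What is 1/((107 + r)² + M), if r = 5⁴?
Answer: 31102/16665377311 ≈ 1.8663e-6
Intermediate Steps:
r = 625
M = 179263/31102 (M = 5 - (-23753)/31102 = 5 - 1*(-23753/31102) = 5 + 23753/31102 = 179263/31102 ≈ 5.7637)
1/((107 + r)² + M) = 1/((107 + 625)² + 179263/31102) = 1/(732² + 179263/31102) = 1/(535824 + 179263/31102) = 1/(16665377311/31102) = 31102/16665377311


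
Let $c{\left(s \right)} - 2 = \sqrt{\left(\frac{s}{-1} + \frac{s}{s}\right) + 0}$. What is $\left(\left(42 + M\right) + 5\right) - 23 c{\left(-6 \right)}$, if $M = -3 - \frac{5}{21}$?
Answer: $- \frac{47}{21} - 23 \sqrt{7} \approx -63.09$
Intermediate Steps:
$M = - \frac{68}{21}$ ($M = -3 - \frac{5}{21} = - \frac{68}{21} \approx -3.2381$)
$c{\left(s \right)} = 2 + \sqrt{1 - s}$ ($c{\left(s \right)} = 2 + \sqrt{\left(\frac{s}{-1} + \frac{s}{s}\right) + 0} = 2 + \sqrt{\left(s \left(-1\right) + 1\right) + 0} = 2 + \sqrt{\left(- s + 1\right) + 0} = 2 + \sqrt{\left(1 - s\right) + 0} = 2 + \sqrt{1 - s}$)
$\left(\left(42 + M\right) + 5\right) - 23 c{\left(-6 \right)} = \left(\left(42 - \frac{68}{21}\right) + 5\right) - 23 \left(2 + \sqrt{1 - -6}\right) = \left(\frac{814}{21} + 5\right) - 23 \left(2 + \sqrt{1 + 6}\right) = \frac{919}{21} - 23 \left(2 + \sqrt{7}\right) = \frac{919}{21} - \left(46 + 23 \sqrt{7}\right) = - \frac{47}{21} - 23 \sqrt{7}$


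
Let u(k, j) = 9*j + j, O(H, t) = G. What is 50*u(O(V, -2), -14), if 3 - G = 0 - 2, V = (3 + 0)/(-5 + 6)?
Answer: -7000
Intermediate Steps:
V = 3 (V = 3/1 = 3*1 = 3)
G = 5 (G = 3 - (0 - 2) = 3 - 1*(-2) = 3 + 2 = 5)
O(H, t) = 5
u(k, j) = 10*j
50*u(O(V, -2), -14) = 50*(10*(-14)) = 50*(-140) = -7000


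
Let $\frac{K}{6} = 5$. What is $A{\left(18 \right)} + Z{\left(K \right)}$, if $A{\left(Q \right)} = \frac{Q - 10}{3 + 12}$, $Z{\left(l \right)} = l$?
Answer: $\frac{458}{15} \approx 30.533$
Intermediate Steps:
$K = 30$ ($K = 6 \cdot 5 = 30$)
$A{\left(Q \right)} = - \frac{2}{3} + \frac{Q}{15}$ ($A{\left(Q \right)} = \frac{-10 + Q}{15} = \left(-10 + Q\right) \frac{1}{15} = - \frac{2}{3} + \frac{Q}{15}$)
$A{\left(18 \right)} + Z{\left(K \right)} = \left(- \frac{2}{3} + \frac{1}{15} \cdot 18\right) + 30 = \left(- \frac{2}{3} + \frac{6}{5}\right) + 30 = \frac{8}{15} + 30 = \frac{458}{15}$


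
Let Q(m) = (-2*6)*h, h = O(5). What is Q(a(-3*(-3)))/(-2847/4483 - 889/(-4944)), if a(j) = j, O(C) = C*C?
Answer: 6649185600/10090181 ≈ 658.98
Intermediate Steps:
O(C) = C**2
h = 25 (h = 5**2 = 25)
Q(m) = -300 (Q(m) = -2*6*25 = -12*25 = -300)
Q(a(-3*(-3)))/(-2847/4483 - 889/(-4944)) = -300/(-2847/4483 - 889/(-4944)) = -300/(-2847*1/4483 - 889*(-1/4944)) = -300/(-2847/4483 + 889/4944) = -300/(-10090181/22163952) = -300*(-22163952/10090181) = 6649185600/10090181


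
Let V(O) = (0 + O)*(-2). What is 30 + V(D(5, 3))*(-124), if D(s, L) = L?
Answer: 774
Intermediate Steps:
V(O) = -2*O (V(O) = O*(-2) = -2*O)
30 + V(D(5, 3))*(-124) = 30 - 2*3*(-124) = 30 - 6*(-124) = 30 + 744 = 774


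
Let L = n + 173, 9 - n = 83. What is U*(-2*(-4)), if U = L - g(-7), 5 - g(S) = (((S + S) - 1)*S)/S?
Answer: 632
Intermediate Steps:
n = -74 (n = 9 - 1*83 = 9 - 83 = -74)
L = 99 (L = -74 + 173 = 99)
g(S) = 6 - 2*S (g(S) = 5 - ((S + S) - 1)*S/S = 5 - (2*S - 1)*S/S = 5 - (-1 + 2*S)*S/S = 5 - S*(-1 + 2*S)/S = 5 - (-1 + 2*S) = 5 + (1 - 2*S) = 6 - 2*S)
U = 79 (U = 99 - (6 - 2*(-7)) = 99 - (6 + 14) = 99 - 1*20 = 99 - 20 = 79)
U*(-2*(-4)) = 79*(-2*(-4)) = 79*8 = 632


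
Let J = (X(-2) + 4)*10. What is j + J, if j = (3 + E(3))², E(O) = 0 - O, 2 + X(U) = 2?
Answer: 40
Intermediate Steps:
X(U) = 0 (X(U) = -2 + 2 = 0)
E(O) = -O
j = 0 (j = (3 - 1*3)² = (3 - 3)² = 0² = 0)
J = 40 (J = (0 + 4)*10 = 4*10 = 40)
j + J = 0 + 40 = 40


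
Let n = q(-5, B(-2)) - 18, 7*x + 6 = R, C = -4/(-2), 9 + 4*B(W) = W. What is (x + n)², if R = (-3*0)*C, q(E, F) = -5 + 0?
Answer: 27889/49 ≈ 569.16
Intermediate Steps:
B(W) = -9/4 + W/4
q(E, F) = -5
C = 2 (C = -4*(-½) = 2)
R = 0 (R = -3*0*2 = 0*2 = 0)
x = -6/7 (x = -6/7 + (⅐)*0 = -6/7 + 0 = -6/7 ≈ -0.85714)
n = -23 (n = -5 - 18 = -23)
(x + n)² = (-6/7 - 23)² = (-167/7)² = 27889/49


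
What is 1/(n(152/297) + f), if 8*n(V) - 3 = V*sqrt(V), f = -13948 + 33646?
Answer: 33027805838808/650594104836517729 - 2166912*sqrt(1254)/650594104836517729 ≈ 5.0765e-5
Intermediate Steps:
f = 19698
n(V) = 3/8 + V**(3/2)/8 (n(V) = 3/8 + (V*sqrt(V))/8 = 3/8 + V**(3/2)/8)
1/(n(152/297) + f) = 1/((3/8 + (152/297)**(3/2)/8) + 19698) = 1/((3/8 + (304*sqrt(1254)/29403)/8) + 19698) = 1/((3/8 + 38*sqrt(1254)/29403) + 19698) = 1/(157587/8 + 38*sqrt(1254)/29403)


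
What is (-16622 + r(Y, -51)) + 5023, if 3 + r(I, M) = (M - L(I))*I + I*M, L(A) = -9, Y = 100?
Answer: -20902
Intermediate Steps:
r(I, M) = -3 + I*M + I*(9 + M) (r(I, M) = -3 + ((M - 1*(-9))*I + I*M) = -3 + ((M + 9)*I + I*M) = -3 + ((9 + M)*I + I*M) = -3 + (I*(9 + M) + I*M) = -3 + (I*M + I*(9 + M)) = -3 + I*M + I*(9 + M))
(-16622 + r(Y, -51)) + 5023 = (-16622 + (-3 + 9*100 + 2*100*(-51))) + 5023 = (-16622 + (-3 + 900 - 10200)) + 5023 = (-16622 - 9303) + 5023 = -25925 + 5023 = -20902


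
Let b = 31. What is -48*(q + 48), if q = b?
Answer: -3792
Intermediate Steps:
q = 31
-48*(q + 48) = -48*(31 + 48) = -48*79 = -3792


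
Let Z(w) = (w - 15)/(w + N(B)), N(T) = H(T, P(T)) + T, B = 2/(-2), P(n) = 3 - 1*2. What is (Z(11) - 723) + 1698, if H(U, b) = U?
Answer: 8771/9 ≈ 974.56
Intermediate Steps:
P(n) = 1 (P(n) = 3 - 2 = 1)
B = -1 (B = 2*(-1/2) = -1)
N(T) = 2*T (N(T) = T + T = 2*T)
Z(w) = (-15 + w)/(-2 + w) (Z(w) = (w - 15)/(w + 2*(-1)) = (-15 + w)/(w - 2) = (-15 + w)/(-2 + w))
(Z(11) - 723) + 1698 = ((-15 + 11)/(-2 + 11) - 723) + 1698 = (-4/9 - 723) + 1698 = -6511/9 + 1698 = 8771/9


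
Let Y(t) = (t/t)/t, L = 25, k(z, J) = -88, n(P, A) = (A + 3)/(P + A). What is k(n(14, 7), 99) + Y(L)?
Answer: -2199/25 ≈ -87.960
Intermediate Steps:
n(P, A) = (3 + A)/(A + P)
Y(t) = 1/t
k(n(14, 7), 99) + Y(L) = -88 + 1/25 = -2199/25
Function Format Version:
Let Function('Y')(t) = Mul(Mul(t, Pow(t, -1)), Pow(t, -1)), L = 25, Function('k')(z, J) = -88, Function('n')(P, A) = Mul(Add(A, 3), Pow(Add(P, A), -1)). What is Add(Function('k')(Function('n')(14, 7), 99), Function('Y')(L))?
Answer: Rational(-2199, 25) ≈ -87.960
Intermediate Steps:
Function('n')(P, A) = Mul(Pow(Add(A, P), -1), Add(3, A)) (Function('n')(P, A) = Mul(Add(3, A), Pow(Add(A, P), -1)) = Mul(Pow(Add(A, P), -1), Add(3, A)))
Function('Y')(t) = Pow(t, -1) (Function('Y')(t) = Mul(1, Pow(t, -1)) = Pow(t, -1))
Add(Function('k')(Function('n')(14, 7), 99), Function('Y')(L)) = Add(-88, Pow(25, -1)) = Add(-88, Rational(1, 25)) = Rational(-2199, 25)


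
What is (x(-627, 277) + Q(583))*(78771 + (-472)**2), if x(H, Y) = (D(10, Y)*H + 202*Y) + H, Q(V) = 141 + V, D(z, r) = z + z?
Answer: 13120959605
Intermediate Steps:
D(z, r) = 2*z
x(H, Y) = 21*H + 202*Y (x(H, Y) = ((2*10)*H + 202*Y) + H = (20*H + 202*Y) + H = 21*H + 202*Y)
(x(-627, 277) + Q(583))*(78771 + (-472)**2) = ((21*(-627) + 202*277) + (141 + 583))*(78771 + (-472)**2) = ((-13167 + 55954) + 724)*(78771 + 222784) = (42787 + 724)*301555 = 43511*301555 = 13120959605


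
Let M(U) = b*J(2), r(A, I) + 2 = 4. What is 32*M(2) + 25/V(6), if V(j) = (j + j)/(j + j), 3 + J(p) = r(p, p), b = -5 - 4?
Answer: 313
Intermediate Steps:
r(A, I) = 2 (r(A, I) = -2 + 4 = 2)
b = -9
J(p) = -1 (J(p) = -3 + 2 = -1)
V(j) = 1 (V(j) = (2*j)/((2*j)) = (2*j)*(1/(2*j)) = 1)
M(U) = 9 (M(U) = -9*(-1) = 9)
32*M(2) + 25/V(6) = 32*9 + 25/1 = 288 + 25*1 = 288 + 25 = 313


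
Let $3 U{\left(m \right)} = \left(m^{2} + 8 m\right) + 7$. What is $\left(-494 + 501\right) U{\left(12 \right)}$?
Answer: $\frac{1729}{3} \approx 576.33$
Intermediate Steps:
$U{\left(m \right)} = \frac{7}{3} + \frac{m^{2}}{3} + \frac{8 m}{3}$ ($U{\left(m \right)} = \frac{\left(m^{2} + 8 m\right) + 7}{3} = \frac{7 + m^{2} + 8 m}{3} = \frac{7}{3} + \frac{m^{2}}{3} + \frac{8 m}{3}$)
$\left(-494 + 501\right) U{\left(12 \right)} = \left(-494 + 501\right) \left(\frac{7}{3} + \frac{12^{2}}{3} + \frac{8}{3} \cdot 12\right) = 7 \left(\frac{7}{3} + \frac{1}{3} \cdot 144 + 32\right) = 7 \left(\frac{7}{3} + 48 + 32\right) = 7 \cdot \frac{247}{3} = \frac{1729}{3}$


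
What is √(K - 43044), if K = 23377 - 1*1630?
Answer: I*√21297 ≈ 145.93*I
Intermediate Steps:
K = 21747 (K = 23377 - 1630 = 21747)
√(K - 43044) = √(21747 - 43044) = √(-21297) = I*√21297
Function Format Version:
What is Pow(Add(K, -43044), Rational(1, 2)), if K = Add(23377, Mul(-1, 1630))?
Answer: Mul(I, Pow(21297, Rational(1, 2))) ≈ Mul(145.93, I)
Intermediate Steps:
K = 21747 (K = Add(23377, -1630) = 21747)
Pow(Add(K, -43044), Rational(1, 2)) = Pow(Add(21747, -43044), Rational(1, 2)) = Pow(-21297, Rational(1, 2)) = Mul(I, Pow(21297, Rational(1, 2)))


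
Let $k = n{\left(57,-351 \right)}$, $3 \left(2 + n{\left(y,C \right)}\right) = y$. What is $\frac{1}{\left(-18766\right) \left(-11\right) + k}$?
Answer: $\frac{1}{206443} \approx 4.844 \cdot 10^{-6}$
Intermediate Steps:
$n{\left(y,C \right)} = -2 + \frac{y}{3}$
$k = 17$ ($k = -2 + \frac{1}{3} \cdot 57 = -2 + 19 = 17$)
$\frac{1}{\left(-18766\right) \left(-11\right) + k} = \frac{1}{\left(-18766\right) \left(-11\right) + 17} = \frac{1}{206426 + 17} = \frac{1}{206443}$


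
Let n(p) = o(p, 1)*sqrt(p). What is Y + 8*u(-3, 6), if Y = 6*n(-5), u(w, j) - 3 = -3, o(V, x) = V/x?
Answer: -30*I*sqrt(5) ≈ -67.082*I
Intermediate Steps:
u(w, j) = 0 (u(w, j) = 3 - 3 = 0)
n(p) = p**(3/2) (n(p) = (p/1)*sqrt(p) = (p*1)*sqrt(p) = p*sqrt(p) = p**(3/2))
Y = -30*I*sqrt(5) (Y = 6*(-5)**(3/2) = 6*(-5*I*sqrt(5)) = -30*I*sqrt(5) ≈ -67.082*I)
Y + 8*u(-3, 6) = -30*I*sqrt(5) + 8*0 = -30*I*sqrt(5) + 0 = -30*I*sqrt(5)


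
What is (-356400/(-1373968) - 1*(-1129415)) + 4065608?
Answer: 446112232354/85873 ≈ 5.1950e+6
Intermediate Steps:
(-356400/(-1373968) - 1*(-1129415)) + 4065608 = (-356400*(-1/1373968) + 1129415) + 4065608 = (22275/85873 + 1129415) + 4065608 = 96986276570/85873 + 4065608 = 446112232354/85873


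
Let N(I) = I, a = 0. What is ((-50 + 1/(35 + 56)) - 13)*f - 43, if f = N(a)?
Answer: -43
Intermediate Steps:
f = 0
((-50 + 1/(35 + 56)) - 13)*f - 43 = ((-50 + 1/(35 + 56)) - 13)*0 - 43 = ((-50 + 1/91) - 13)*0 - 43 = (-4549/91 - 13)*0 - 43 = -5732/91*0 - 43 = 0 - 43 = -43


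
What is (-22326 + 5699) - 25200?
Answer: -41827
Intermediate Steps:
(-22326 + 5699) - 25200 = -16627 - 25200 = -41827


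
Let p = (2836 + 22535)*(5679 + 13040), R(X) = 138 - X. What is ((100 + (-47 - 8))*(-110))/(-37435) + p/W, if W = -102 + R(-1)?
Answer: 3555724197393/277019 ≈ 1.2836e+7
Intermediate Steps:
p = 474919749 (p = 25371*18719 = 474919749)
W = 37 (W = -102 + (138 - 1*(-1)) = -102 + (138 + 1) = -102 + 139 = 37)
((100 + (-47 - 8))*(-110))/(-37435) + p/W = ((100 + (-47 - 8))*(-110))/(-37435) + 474919749/37 = ((100 - 55)*(-110))*(-1/37435) + 474919749*(1/37) = (45*(-110))*(-1/37435) + 474919749/37 = -4950*(-1/37435) + 474919749/37 = 990/7487 + 474919749/37 = 3555724197393/277019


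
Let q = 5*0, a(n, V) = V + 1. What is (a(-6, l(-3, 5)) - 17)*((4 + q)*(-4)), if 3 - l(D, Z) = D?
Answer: 160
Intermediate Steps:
l(D, Z) = 3 - D
a(n, V) = 1 + V
q = 0
(a(-6, l(-3, 5)) - 17)*((4 + q)*(-4)) = ((1 + (3 - 1*(-3))) - 17)*((4 + 0)*(-4)) = ((1 + (3 + 3)) - 17)*(4*(-4)) = ((1 + 6) - 17)*(-16) = (7 - 17)*(-16) = -10*(-16) = 160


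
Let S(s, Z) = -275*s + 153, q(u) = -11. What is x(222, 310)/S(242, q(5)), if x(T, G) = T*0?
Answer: 0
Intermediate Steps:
x(T, G) = 0
S(s, Z) = 153 - 275*s
x(222, 310)/S(242, q(5)) = 0/(153 - 275*242) = 0/(153 - 66550) = 0/(-66397) = 0*(-1/66397) = 0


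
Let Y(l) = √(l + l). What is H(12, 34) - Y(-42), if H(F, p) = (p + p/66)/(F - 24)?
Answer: -1139/396 - 2*I*√21 ≈ -2.8763 - 9.1651*I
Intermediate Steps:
H(F, p) = 67*p/(66*(-24 + F)) (H(F, p) = (p + p*(1/66))/(-24 + F) = (p + p/66)/(-24 + F) = (67*p/66)/(-24 + F) = 67*p/(66*(-24 + F)))
Y(l) = √2*√l (Y(l) = √(2*l) = √2*√l)
H(12, 34) - Y(-42) = (67/66)*34/(-24 + 12) - √2*√(-42) = (67/66)*34/(-12) - √2*I*√42 = (67/66)*34*(-1/12) - 2*I*√21 = -1139/396 - 2*I*√21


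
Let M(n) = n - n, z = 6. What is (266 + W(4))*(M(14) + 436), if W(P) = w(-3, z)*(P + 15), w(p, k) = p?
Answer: 91124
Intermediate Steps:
M(n) = 0
W(P) = -45 - 3*P (W(P) = -3*(P + 15) = -3*(15 + P) = -45 - 3*P)
(266 + W(4))*(M(14) + 436) = (266 + (-45 - 3*4))*(0 + 436) = (266 + (-45 - 12))*436 = (266 - 57)*436 = 209*436 = 91124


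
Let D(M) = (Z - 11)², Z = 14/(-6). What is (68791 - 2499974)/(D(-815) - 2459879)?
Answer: 21880647/22137311 ≈ 0.98841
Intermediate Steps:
Z = -7/3 (Z = 14*(-⅙) = -7/3 ≈ -2.3333)
D(M) = 1600/9 (D(M) = (-7/3 - 11)² = (-40/3)² = 1600/9)
(68791 - 2499974)/(D(-815) - 2459879) = (68791 - 2499974)/(1600/9 - 2459879) = -2431183/(-22137311/9) = -2431183*(-9/22137311) = 21880647/22137311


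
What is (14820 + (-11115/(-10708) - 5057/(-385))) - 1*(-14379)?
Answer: 120433643051/4122580 ≈ 29213.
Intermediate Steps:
(14820 + (-11115/(-10708) - 5057/(-385))) - 1*(-14379) = (14820 + (-11115*(-1/10708) - 5057*(-1/385))) + 14379 = (14820 + (11115/10708 + 5057/385)) + 14379 = (14820 + 58429631/4122580) + 14379 = 61155065231/4122580 + 14379 = 120433643051/4122580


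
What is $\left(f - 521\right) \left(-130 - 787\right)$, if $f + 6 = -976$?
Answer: $1378251$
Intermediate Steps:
$f = -982$ ($f = -6 - 976 = -982$)
$\left(f - 521\right) \left(-130 - 787\right) = \left(-982 - 521\right) \left(-130 - 787\right) = - 1503 \left(-130 - 787\right) = \left(-1503\right) \left(-917\right) = 1378251$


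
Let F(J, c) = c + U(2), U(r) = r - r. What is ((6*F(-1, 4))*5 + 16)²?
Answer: 18496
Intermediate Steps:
U(r) = 0
F(J, c) = c (F(J, c) = c + 0 = c)
((6*F(-1, 4))*5 + 16)² = ((6*4)*5 + 16)² = (24*5 + 16)² = (120 + 16)² = 136² = 18496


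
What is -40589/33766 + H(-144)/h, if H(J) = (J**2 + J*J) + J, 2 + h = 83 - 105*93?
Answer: -49681809/9083054 ≈ -5.4697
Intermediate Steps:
h = -9684 (h = -2 + (83 - 105*93) = -2 + (83 - 9765) = -2 - 9682 = -9684)
H(J) = J + 2*J**2 (H(J) = (J**2 + J**2) + J = 2*J**2 + J = J + 2*J**2)
-40589/33766 + H(-144)/h = -40589/33766 - 144*(1 + 2*(-144))/(-9684) = -40589*1/33766 - 144*(1 - 288)*(-1/9684) = -40589/33766 - 144*(-287)*(-1/9684) = -40589/33766 + 41328*(-1/9684) = -40589/33766 - 1148/269 = -49681809/9083054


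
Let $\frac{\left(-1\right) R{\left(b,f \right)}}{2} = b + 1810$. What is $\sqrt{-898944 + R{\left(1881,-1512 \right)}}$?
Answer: $i \sqrt{906326} \approx 952.01 i$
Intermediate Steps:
$R{\left(b,f \right)} = -3620 - 2 b$ ($R{\left(b,f \right)} = - 2 \left(b + 1810\right) = - 2 \left(1810 + b\right) = -3620 - 2 b$)
$\sqrt{-898944 + R{\left(1881,-1512 \right)}} = \sqrt{-898944 - 7382} = \sqrt{-906326} = i \sqrt{906326}$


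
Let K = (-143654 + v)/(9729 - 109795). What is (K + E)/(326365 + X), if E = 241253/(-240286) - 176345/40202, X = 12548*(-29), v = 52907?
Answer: 361169294376461/3022910353670874142 ≈ 0.00011948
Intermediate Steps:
X = -363892
E = -13018021944/2414994443 (E = 241253*(-1/240286) - 176345*1/40202 = -241253/240286 - 176345/40202 = -13018021944/2414994443 ≈ -5.3905)
K = 90747/100066 (K = (-143654 + 52907)/(9729 - 109795) = -90747/(-100066) = -90747*(-1/100066) = 90747/100066 ≈ 0.90687)
(K + E)/(326365 + X) = (90747/100066 - 13018021944/2414994443)/(326365 - 363892) = -1083507883129383/241658833933238/(-37527) = -1083507883129383/241658833933238*(-1/37527) = 361169294376461/3022910353670874142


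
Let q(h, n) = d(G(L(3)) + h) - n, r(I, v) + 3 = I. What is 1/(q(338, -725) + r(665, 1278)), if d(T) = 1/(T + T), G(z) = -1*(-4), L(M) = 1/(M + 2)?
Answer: 684/948709 ≈ 0.00072098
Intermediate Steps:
L(M) = 1/(2 + M)
r(I, v) = -3 + I
G(z) = 4
d(T) = 1/(2*T)
q(h, n) = 1/(2*(4 + h)) - n
1/(q(338, -725) + r(665, 1278)) = 1/((1/2 - 1*(-725)*(4 + 338))/(4 + 338) + (-3 + 665)) = 1/((1/2 - 1*(-725)*342)/342 + 662) = 1/((1/2 + 247950)/342 + 662) = 1/((1/342)*(495901/2) + 662) = 1/(495901/684 + 662) = 1/(948709/684) = 684/948709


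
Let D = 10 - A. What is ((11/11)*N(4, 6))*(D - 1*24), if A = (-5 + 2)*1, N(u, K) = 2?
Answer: -22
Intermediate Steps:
A = -3 (A = -3*1 = -3)
D = 13 (D = 10 - 1*(-3) = 10 + 3 = 13)
((11/11)*N(4, 6))*(D - 1*24) = ((11/11)*2)*(13 - 1*24) = ((11*(1/11))*2)*(13 - 24) = (1*2)*(-11) = 2*(-11) = -22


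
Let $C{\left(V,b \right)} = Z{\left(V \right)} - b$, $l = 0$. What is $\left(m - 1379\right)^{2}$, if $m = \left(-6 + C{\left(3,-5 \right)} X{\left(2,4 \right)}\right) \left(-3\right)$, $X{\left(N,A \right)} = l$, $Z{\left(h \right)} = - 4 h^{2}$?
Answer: $1852321$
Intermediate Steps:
$X{\left(N,A \right)} = 0$
$C{\left(V,b \right)} = - b - 4 V^{2}$ ($C{\left(V,b \right)} = - 4 V^{2} - b = - b - 4 V^{2}$)
$m = 18$ ($m = \left(-6 + \left(\left(-1\right) \left(-5\right) - 4 \cdot 3^{2}\right) 0\right) \left(-3\right) = \left(-6 + \left(5 - 36\right) 0\right) \left(-3\right) = \left(-6 - 0\right) \left(-3\right) = \left(-6 + 0\right) \left(-3\right) = \left(-6\right) \left(-3\right) = 18$)
$\left(m - 1379\right)^{2} = \left(18 - 1379\right)^{2} = \left(-1361\right)^{2} = 1852321$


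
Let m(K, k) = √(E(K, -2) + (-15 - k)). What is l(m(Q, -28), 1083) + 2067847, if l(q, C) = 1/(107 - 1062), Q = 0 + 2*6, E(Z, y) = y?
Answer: 1974793884/955 ≈ 2.0678e+6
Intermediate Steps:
Q = 12 (Q = 0 + 12 = 12)
m(K, k) = √(-17 - k) (m(K, k) = √(-2 + (-15 - k)) = √(-17 - k))
l(q, C) = -1/955 (l(q, C) = 1/(-955) = -1/955)
l(m(Q, -28), 1083) + 2067847 = -1/955 + 2067847 = 1974793884/955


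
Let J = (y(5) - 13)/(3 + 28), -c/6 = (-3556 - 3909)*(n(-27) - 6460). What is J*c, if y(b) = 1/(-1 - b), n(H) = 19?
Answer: 3798483135/31 ≈ 1.2253e+8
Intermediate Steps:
c = -288492390 (c = -6*(-3556 - 3909)*(19 - 6460) = -(-44790)*(-6441) = -6*48082065 = -288492390)
y(b) = 1/(-1 - b)
J = -79/186 (J = (-1/(1 + 5) - 13)/(3 + 28) = (-1/6 - 13)/31 = (-1*1/6 - 13)*(1/31) = (-1/6 - 13)*(1/31) = -79/6*1/31 = -79/186 ≈ -0.42473)
J*c = -79/186*(-288492390) = 3798483135/31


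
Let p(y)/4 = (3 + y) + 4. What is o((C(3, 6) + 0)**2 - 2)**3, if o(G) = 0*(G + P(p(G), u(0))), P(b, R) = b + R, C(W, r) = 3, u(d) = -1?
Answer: 0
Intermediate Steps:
p(y) = 28 + 4*y (p(y) = 4*((3 + y) + 4) = 4*(7 + y) = 28 + 4*y)
P(b, R) = R + b
o(G) = 0 (o(G) = 0*(G + (-1 + (28 + 4*G))) = 0*(G + (27 + 4*G)) = 0*(27 + 5*G) = 0)
o((C(3, 6) + 0)**2 - 2)**3 = 0**3 = 0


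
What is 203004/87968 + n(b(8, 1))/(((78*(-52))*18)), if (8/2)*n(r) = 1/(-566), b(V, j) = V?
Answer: 1048579812013/454382517888 ≈ 2.3077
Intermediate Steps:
n(r) = -1/2264 (n(r) = (¼)/(-566) = (¼)*(-1/566) = -1/2264)
203004/87968 + n(b(8, 1))/(((78*(-52))*18)) = 203004/87968 - 1/(2264*((78*(-52))*18)) = 203004*(1/87968) - 1/(2264*((-4056*18))) = 50751/21992 - 1/2264/(-73008) = 50751/21992 - 1/2264*(-1/73008) = 50751/21992 + 1/165290112 = 1048579812013/454382517888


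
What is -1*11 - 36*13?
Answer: -479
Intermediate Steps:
-1*11 - 36*13 = -11 - 468 = -479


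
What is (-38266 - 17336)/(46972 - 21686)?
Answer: -27801/12643 ≈ -2.1989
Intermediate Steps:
(-38266 - 17336)/(46972 - 21686) = -55602/25286 = -55602*1/25286 = -27801/12643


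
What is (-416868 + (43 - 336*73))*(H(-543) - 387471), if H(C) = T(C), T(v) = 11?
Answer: 171006633380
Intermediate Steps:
H(C) = 11
(-416868 + (43 - 336*73))*(H(-543) - 387471) = (-416868 + (43 - 336*73))*(11 - 387471) = (-416868 + (43 - 24528))*(-387460) = (-416868 - 24485)*(-387460) = -441353*(-387460) = 171006633380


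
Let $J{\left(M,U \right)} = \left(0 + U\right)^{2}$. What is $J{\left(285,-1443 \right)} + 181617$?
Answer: $2263866$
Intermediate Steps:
$J{\left(M,U \right)} = U^{2}$
$J{\left(285,-1443 \right)} + 181617 = \left(-1443\right)^{2} + 181617 = 2082249 + 181617 = 2263866$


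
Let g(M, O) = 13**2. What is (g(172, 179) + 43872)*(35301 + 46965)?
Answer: 3623076906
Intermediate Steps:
g(M, O) = 169
(g(172, 179) + 43872)*(35301 + 46965) = (169 + 43872)*(35301 + 46965) = 44041*82266 = 3623076906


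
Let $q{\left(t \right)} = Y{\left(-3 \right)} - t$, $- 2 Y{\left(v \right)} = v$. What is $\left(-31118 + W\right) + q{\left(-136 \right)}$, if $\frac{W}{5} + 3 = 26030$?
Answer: $\frac{198309}{2} \approx 99155.0$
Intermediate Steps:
$W = 130135$ ($W = -15 + 5 \cdot 26030 = -15 + 130150 = 130135$)
$Y{\left(v \right)} = - \frac{v}{2}$
$q{\left(t \right)} = \frac{3}{2} - t$ ($q{\left(t \right)} = \left(- \frac{1}{2}\right) \left(-3\right) - t = \frac{3}{2} - t$)
$\left(-31118 + W\right) + q{\left(-136 \right)} = \left(-31118 + 130135\right) + \left(\frac{3}{2} - -136\right) = 99017 + \left(\frac{3}{2} + 136\right) = 99017 + \frac{275}{2} = \frac{198309}{2}$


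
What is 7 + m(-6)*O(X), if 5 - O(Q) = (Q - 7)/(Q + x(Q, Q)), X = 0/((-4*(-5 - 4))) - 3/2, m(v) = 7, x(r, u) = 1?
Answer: -77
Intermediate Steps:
X = -3/2 (X = 0/((-4*(-9))) - 3*½ = 0/36 - 3/2 = 0*(1/36) - 3/2 = 0 - 3/2 = -3/2 ≈ -1.5000)
O(Q) = 5 - (-7 + Q)/(1 + Q) (O(Q) = 5 - (Q - 7)/(Q + 1) = 5 - (-7 + Q)/(1 + Q))
7 + m(-6)*O(X) = 7 + 7*(4*(3 - 3/2)/(1 - 3/2)) = 7 + 7*(4*(3/2)/(-½)) = 7 + 7*(4*(-2)*(3/2)) = 7 + 7*(-12) = 7 - 84 = -77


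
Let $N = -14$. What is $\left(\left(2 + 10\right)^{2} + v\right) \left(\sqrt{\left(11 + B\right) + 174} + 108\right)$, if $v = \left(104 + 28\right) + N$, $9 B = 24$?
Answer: $28296 + \frac{262 \sqrt{1689}}{3} \approx 31885.0$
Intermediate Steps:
$B = \frac{8}{3}$ ($B = \frac{1}{9} \cdot 24 = \frac{8}{3} \approx 2.6667$)
$v = 118$ ($v = \left(104 + 28\right) - 14 = 132 - 14 = 118$)
$\left(\left(2 + 10\right)^{2} + v\right) \left(\sqrt{\left(11 + B\right) + 174} + 108\right) = \left(\left(2 + 10\right)^{2} + 118\right) \left(\sqrt{\left(11 + \frac{8}{3}\right) + 174} + 108\right) = \left(12^{2} + 118\right) \left(\sqrt{\frac{41}{3} + 174} + 108\right) = \left(144 + 118\right) \left(\sqrt{\frac{563}{3}} + 108\right) = 262 \left(\frac{\sqrt{1689}}{3} + 108\right) = 262 \left(108 + \frac{\sqrt{1689}}{3}\right) = 28296 + \frac{262 \sqrt{1689}}{3}$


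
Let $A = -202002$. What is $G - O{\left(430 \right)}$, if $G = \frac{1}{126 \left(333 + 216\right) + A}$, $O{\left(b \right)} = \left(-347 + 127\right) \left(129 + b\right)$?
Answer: $\frac{16335187439}{132828} \approx 1.2298 \cdot 10^{5}$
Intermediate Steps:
$O{\left(b \right)} = -28380 - 220 b$ ($O{\left(b \right)} = - 220 \left(129 + b\right) = -28380 - 220 b$)
$G = - \frac{1}{132828}$ ($G = \frac{1}{126 \left(333 + 216\right) - 202002} = \frac{1}{126 \cdot 549 - 202002} = \frac{1}{69174 - 202002} = \frac{1}{-132828} = - \frac{1}{132828} \approx -7.5285 \cdot 10^{-6}$)
$G - O{\left(430 \right)} = - \frac{1}{132828} - \left(-28380 - 94600\right) = - \frac{1}{132828} - -122980 = - \frac{1}{132828} + 122980 = \frac{16335187439}{132828}$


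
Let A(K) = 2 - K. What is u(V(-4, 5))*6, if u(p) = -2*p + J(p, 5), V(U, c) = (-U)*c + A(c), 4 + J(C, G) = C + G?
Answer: -96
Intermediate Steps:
J(C, G) = -4 + C + G (J(C, G) = -4 + (C + G) = -4 + C + G)
V(U, c) = 2 - c - U*c (V(U, c) = (-U)*c + (2 - c) = -U*c + (2 - c) = 2 - c - U*c)
u(p) = 1 - p (u(p) = -2*p + (-4 + p + 5) = -2*p + (1 + p) = 1 - p)
u(V(-4, 5))*6 = (1 - (2 - 1*5 - 1*(-4)*5))*6 = (1 - (2 - 5 + 20))*6 = (1 - 1*17)*6 = (1 - 17)*6 = -16*6 = -96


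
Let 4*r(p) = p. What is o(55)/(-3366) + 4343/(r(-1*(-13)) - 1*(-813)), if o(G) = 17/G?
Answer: 37835563/7111170 ≈ 5.3206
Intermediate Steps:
r(p) = p/4
o(55)/(-3366) + 4343/(r(-1*(-13)) - 1*(-813)) = (17/55)/(-3366) + 4343/((-1*(-13))/4 - 1*(-813)) = (17*(1/55))*(-1/3366) + 4343/((¼)*13 + 813) = (17/55)*(-1/3366) + 4343/(13/4 + 813) = -1/10890 + 4343/(3265/4) = -1/10890 + 4343*(4/3265) = -1/10890 + 17372/3265 = 37835563/7111170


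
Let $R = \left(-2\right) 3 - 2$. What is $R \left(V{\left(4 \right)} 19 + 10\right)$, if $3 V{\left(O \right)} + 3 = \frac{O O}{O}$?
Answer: $- \frac{392}{3} \approx -130.67$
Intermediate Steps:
$R = -8$ ($R = -6 - 2 = -8$)
$V{\left(O \right)} = -1 + \frac{O}{3}$ ($V{\left(O \right)} = -1 + \frac{O O \frac{1}{O}}{3} = -1 + \frac{O^{2} \frac{1}{O}}{3} = -1 + \frac{O}{3}$)
$R \left(V{\left(4 \right)} 19 + 10\right) = - 8 \left(\left(-1 + \frac{1}{3} \cdot 4\right) 19 + 10\right) = - 8 \left(\left(-1 + \frac{4}{3}\right) 19 + 10\right) = - 8 \left(\frac{1}{3} \cdot 19 + 10\right) = - 8 \left(\frac{19}{3} + 10\right) = \left(-8\right) \frac{49}{3} = - \frac{392}{3}$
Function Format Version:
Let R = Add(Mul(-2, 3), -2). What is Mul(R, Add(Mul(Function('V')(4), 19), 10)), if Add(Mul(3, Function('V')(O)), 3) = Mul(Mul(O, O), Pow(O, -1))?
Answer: Rational(-392, 3) ≈ -130.67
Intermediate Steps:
R = -8 (R = Add(-6, -2) = -8)
Function('V')(O) = Add(-1, Mul(Rational(1, 3), O)) (Function('V')(O) = Add(-1, Mul(Rational(1, 3), Mul(Mul(O, O), Pow(O, -1)))) = Add(-1, Mul(Rational(1, 3), Mul(Pow(O, 2), Pow(O, -1)))) = Add(-1, Mul(Rational(1, 3), O)))
Mul(R, Add(Mul(Function('V')(4), 19), 10)) = Mul(-8, Add(Mul(Add(-1, Mul(Rational(1, 3), 4)), 19), 10)) = Mul(-8, Add(Mul(Add(-1, Rational(4, 3)), 19), 10)) = Mul(-8, Add(Mul(Rational(1, 3), 19), 10)) = Mul(-8, Add(Rational(19, 3), 10)) = Mul(-8, Rational(49, 3)) = Rational(-392, 3)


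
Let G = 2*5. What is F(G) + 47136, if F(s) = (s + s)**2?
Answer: 47536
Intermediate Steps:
G = 10
F(s) = 4*s**2 (F(s) = (2*s)**2 = 4*s**2)
F(G) + 47136 = 4*10**2 + 47136 = 4*100 + 47136 = 400 + 47136 = 47536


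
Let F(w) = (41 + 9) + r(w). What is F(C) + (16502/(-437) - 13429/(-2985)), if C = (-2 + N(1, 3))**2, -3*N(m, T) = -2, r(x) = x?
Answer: 72453799/3913335 ≈ 18.515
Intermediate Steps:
N(m, T) = 2/3 (N(m, T) = -1/3*(-2) = 2/3)
C = 16/9 (C = (-2 + 2/3)**2 = (-4/3)**2 = 16/9 ≈ 1.7778)
F(w) = 50 + w (F(w) = (41 + 9) + w = 50 + w)
F(C) + (16502/(-437) - 13429/(-2985)) = (50 + 16/9) + (16502/(-437) - 13429/(-2985)) = 466/9 + (16502*(-1/437) - 13429*(-1/2985)) = 466/9 + (-16502/437 + 13429/2985) = 466/9 - 43389997/1304445 = 72453799/3913335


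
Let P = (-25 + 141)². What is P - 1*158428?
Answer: -144972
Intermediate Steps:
P = 13456 (P = 116² = 13456)
P - 1*158428 = 13456 - 1*158428 = 13456 - 158428 = -144972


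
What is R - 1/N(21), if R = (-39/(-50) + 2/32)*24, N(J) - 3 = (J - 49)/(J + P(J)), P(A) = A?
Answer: 6927/350 ≈ 19.791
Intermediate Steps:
N(J) = 3 + (-49 + J)/(2*J) (N(J) = 3 + (J - 49)/(J + J) = 3 + (-49 + J)/((2*J)) = 3 + (-49 + J)*(1/(2*J)) = 3 + (-49 + J)/(2*J))
R = 1011/50 (R = (-39*(-1/50) + 2*(1/32))*24 = (39/50 + 1/16)*24 = (337/400)*24 = 1011/50 ≈ 20.220)
R - 1/N(21) = 1011/50 - 1/((7/2)*(-7 + 21)/21) = 1011/50 - 1/((7/2)*(1/21)*14) = 1011/50 - 1/7/3 = 1011/50 - 1*3/7 = 1011/50 - 3/7 = 6927/350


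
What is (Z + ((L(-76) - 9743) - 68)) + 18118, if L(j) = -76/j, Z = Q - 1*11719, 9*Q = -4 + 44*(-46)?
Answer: -10909/3 ≈ -3636.3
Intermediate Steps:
Q = -676/3 (Q = (-4 + 44*(-46))/9 = (-4 - 2024)/9 = (⅑)*(-2028) = -676/3 ≈ -225.33)
Z = -35833/3 (Z = -676/3 - 1*11719 = -676/3 - 11719 = -35833/3 ≈ -11944.)
(Z + ((L(-76) - 9743) - 68)) + 18118 = (-35833/3 + ((-76/(-76) - 9743) - 68)) + 18118 = (-35833/3 + ((-76*(-1/76) - 9743) - 68)) + 18118 = (-35833/3 + ((1 - 9743) - 68)) + 18118 = (-35833/3 + (-9742 - 68)) + 18118 = (-35833/3 - 9810) + 18118 = -65263/3 + 18118 = -10909/3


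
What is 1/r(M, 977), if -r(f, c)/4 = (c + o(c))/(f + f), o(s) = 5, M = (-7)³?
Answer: 343/1964 ≈ 0.17464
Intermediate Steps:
M = -343
r(f, c) = -2*(5 + c)/f (r(f, c) = -4*(c + 5)/(f + f) = -4*(5 + c)/(2*f) = -4*(5 + c)*1/(2*f) = -2*(5 + c)/f)
1/r(M, 977) = 1/(2*(-5 - 1*977)/(-343)) = 1/(2*(-1/343)*(-5 - 977)) = 1/(2*(-1/343)*(-982)) = 1/(1964/343) = 343/1964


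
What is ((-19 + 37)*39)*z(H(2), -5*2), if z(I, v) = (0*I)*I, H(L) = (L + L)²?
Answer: 0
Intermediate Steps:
H(L) = 4*L² (H(L) = (2*L)² = 4*L²)
z(I, v) = 0 (z(I, v) = 0*I = 0)
((-19 + 37)*39)*z(H(2), -5*2) = ((-19 + 37)*39)*0 = (18*39)*0 = 702*0 = 0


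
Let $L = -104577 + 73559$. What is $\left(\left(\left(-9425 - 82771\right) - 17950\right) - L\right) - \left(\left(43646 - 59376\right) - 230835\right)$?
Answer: $167437$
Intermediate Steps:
$L = -31018$
$\left(\left(\left(-9425 - 82771\right) - 17950\right) - L\right) - \left(\left(43646 - 59376\right) - 230835\right) = \left(\left(\left(-9425 - 82771\right) - 17950\right) - -31018\right) - \left(\left(43646 - 59376\right) - 230835\right) = \left(\left(-92196 - 17950\right) + 31018\right) - \left(\left(43646 - 59376\right) - 230835\right) = \left(-110146 + 31018\right) - \left(-15730 - 230835\right) = -79128 - -246565 = -79128 + 246565 = 167437$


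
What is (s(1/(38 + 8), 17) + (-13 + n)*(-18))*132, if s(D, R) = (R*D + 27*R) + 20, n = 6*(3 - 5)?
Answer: 2821566/23 ≈ 1.2268e+5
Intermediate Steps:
n = -12 (n = 6*(-2) = -12)
s(D, R) = 20 + 27*R + D*R (s(D, R) = (D*R + 27*R) + 20 = (27*R + D*R) + 20 = 20 + 27*R + D*R)
(s(1/(38 + 8), 17) + (-13 + n)*(-18))*132 = ((20 + 27*17 + 17/(38 + 8)) + (-13 - 12)*(-18))*132 = ((20 + 459 + 17/46) - 25*(-18))*132 = ((20 + 459 + (1/46)*17) + 450)*132 = ((20 + 459 + 17/46) + 450)*132 = (22051/46 + 450)*132 = (42751/46)*132 = 2821566/23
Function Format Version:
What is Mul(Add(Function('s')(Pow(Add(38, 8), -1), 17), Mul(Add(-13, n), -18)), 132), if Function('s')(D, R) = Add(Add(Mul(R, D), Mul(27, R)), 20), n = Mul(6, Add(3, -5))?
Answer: Rational(2821566, 23) ≈ 1.2268e+5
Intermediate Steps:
n = -12 (n = Mul(6, -2) = -12)
Function('s')(D, R) = Add(20, Mul(27, R), Mul(D, R)) (Function('s')(D, R) = Add(Add(Mul(D, R), Mul(27, R)), 20) = Add(Add(Mul(27, R), Mul(D, R)), 20) = Add(20, Mul(27, R), Mul(D, R)))
Mul(Add(Function('s')(Pow(Add(38, 8), -1), 17), Mul(Add(-13, n), -18)), 132) = Mul(Add(Add(20, Mul(27, 17), Mul(Pow(Add(38, 8), -1), 17)), Mul(Add(-13, -12), -18)), 132) = Mul(Add(Add(20, 459, Mul(Pow(46, -1), 17)), Mul(-25, -18)), 132) = Mul(Add(Add(20, 459, Mul(Rational(1, 46), 17)), 450), 132) = Mul(Add(Add(20, 459, Rational(17, 46)), 450), 132) = Mul(Add(Rational(22051, 46), 450), 132) = Mul(Rational(42751, 46), 132) = Rational(2821566, 23)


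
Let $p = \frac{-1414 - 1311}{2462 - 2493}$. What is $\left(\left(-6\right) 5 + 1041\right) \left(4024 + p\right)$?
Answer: $\frac{128871159}{31} \approx 4.1571 \cdot 10^{6}$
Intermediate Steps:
$p = \frac{2725}{31}$ ($p = - \frac{2725}{-31} = \left(-2725\right) \left(- \frac{1}{31}\right) = \frac{2725}{31} \approx 87.903$)
$\left(\left(-6\right) 5 + 1041\right) \left(4024 + p\right) = \left(\left(-6\right) 5 + 1041\right) \left(4024 + \frac{2725}{31}\right) = \left(-30 + 1041\right) \frac{127469}{31} = 1011 \cdot \frac{127469}{31} = \frac{128871159}{31}$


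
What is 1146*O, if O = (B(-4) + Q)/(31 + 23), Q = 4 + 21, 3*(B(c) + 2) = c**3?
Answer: 955/27 ≈ 35.370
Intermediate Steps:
B(c) = -2 + c**3/3
Q = 25
O = 5/162 (O = ((-2 + (1/3)*(-4)**3) + 25)/(31 + 23) = ((-2 + (1/3)*(-64)) + 25)/54 = ((-2 - 64/3) + 25)*(1/54) = (-70/3 + 25)*(1/54) = (5/3)*(1/54) = 5/162 ≈ 0.030864)
1146*O = 1146*(5/162) = 955/27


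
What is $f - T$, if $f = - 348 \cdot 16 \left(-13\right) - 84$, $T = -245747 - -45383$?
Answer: $272664$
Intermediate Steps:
$T = -200364$ ($T = -245747 + 45383 = -200364$)
$f = 72300$ ($f = \left(-348\right) \left(-208\right) - 84 = 72384 - 84 = 72300$)
$f - T = 72300 - -200364 = 72300 + 200364 = 272664$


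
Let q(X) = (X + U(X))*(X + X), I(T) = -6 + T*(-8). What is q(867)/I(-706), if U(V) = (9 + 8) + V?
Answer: 1518117/2821 ≈ 538.15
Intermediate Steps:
U(V) = 17 + V
I(T) = -6 - 8*T
q(X) = 2*X*(17 + 2*X) (q(X) = (X + (17 + X))*(X + X) = (17 + 2*X)*(2*X) = 2*X*(17 + 2*X))
q(867)/I(-706) = (2*867*(17 + 2*867))/(-6 - 8*(-706)) = (2*867*(17 + 1734))/(-6 + 5648) = (2*867*1751)/5642 = 3036234*(1/5642) = 1518117/2821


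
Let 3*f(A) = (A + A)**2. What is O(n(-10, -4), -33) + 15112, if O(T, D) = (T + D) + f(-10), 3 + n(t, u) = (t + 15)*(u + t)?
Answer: 45418/3 ≈ 15139.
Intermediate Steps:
f(A) = 4*A**2/3 (f(A) = (A + A)**2/3 = (2*A)**2/3 = (4*A**2)/3 = 4*A**2/3)
n(t, u) = -3 + (15 + t)*(t + u) (n(t, u) = -3 + (t + 15)*(u + t) = -3 + (15 + t)*(t + u))
O(T, D) = 400/3 + D + T (O(T, D) = (T + D) + (4/3)*(-10)**2 = (D + T) + (4/3)*100 = (D + T) + 400/3 = 400/3 + D + T)
O(n(-10, -4), -33) + 15112 = (400/3 - 33 + (-3 + (-10)**2 + 15*(-10) + 15*(-4) - 10*(-4))) + 15112 = (400/3 - 33 + (-3 + 100 - 150 - 60 + 40)) + 15112 = (400/3 - 33 - 73) + 15112 = 82/3 + 15112 = 45418/3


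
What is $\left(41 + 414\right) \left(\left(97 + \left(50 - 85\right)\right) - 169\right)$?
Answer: $-48685$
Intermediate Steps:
$\left(41 + 414\right) \left(\left(97 + \left(50 - 85\right)\right) - 169\right) = 455 \left(\left(97 + \left(50 - 85\right)\right) - 169\right) = 455 \left(\left(97 - 35\right) - 169\right) = 455 \left(62 - 169\right) = 455 \left(-107\right) = -48685$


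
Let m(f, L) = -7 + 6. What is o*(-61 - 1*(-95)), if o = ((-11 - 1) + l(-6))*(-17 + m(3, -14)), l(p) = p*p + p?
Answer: -11016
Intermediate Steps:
l(p) = p + p**2 (l(p) = p**2 + p = p + p**2)
m(f, L) = -1
o = -324 (o = ((-11 - 1) - 6*(1 - 6))*(-17 - 1) = (-12 - 6*(-5))*(-18) = (-12 + 30)*(-18) = 18*(-18) = -324)
o*(-61 - 1*(-95)) = -324*(-61 - 1*(-95)) = -324*(-61 + 95) = -324*34 = -11016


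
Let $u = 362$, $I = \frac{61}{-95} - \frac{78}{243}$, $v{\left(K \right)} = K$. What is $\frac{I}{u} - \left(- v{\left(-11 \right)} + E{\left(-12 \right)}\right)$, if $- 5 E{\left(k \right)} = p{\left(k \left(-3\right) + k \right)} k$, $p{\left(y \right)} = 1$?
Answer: $- \frac{37334317}{2785590} \approx -13.403$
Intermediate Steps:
$I = - \frac{7411}{7695}$ ($I = 61 \left(- \frac{1}{95}\right) - \frac{26}{81} = - \frac{61}{95} - \frac{26}{81} = - \frac{7411}{7695} \approx -0.96309$)
$E{\left(k \right)} = - \frac{k}{5}$ ($E{\left(k \right)} = - \frac{1 k}{5} = - \frac{k}{5}$)
$\frac{I}{u} - \left(- v{\left(-11 \right)} + E{\left(-12 \right)}\right) = - \frac{7411}{7695 \cdot 362} - \left(11 - - \frac{12}{5}\right) = \left(- \frac{7411}{7695}\right) \frac{1}{362} - \frac{67}{5} = - \frac{7411}{2785590} - \frac{67}{5} = - \frac{37334317}{2785590}$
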